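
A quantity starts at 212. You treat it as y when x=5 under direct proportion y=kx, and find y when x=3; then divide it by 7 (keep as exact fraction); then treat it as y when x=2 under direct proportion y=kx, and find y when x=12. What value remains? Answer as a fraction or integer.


Start with 212.
Step 1: Direct prop: k = (212)/5; new y = k*3 = 212*3/5 = 636/5
Step 2: Divide by 7: 636/5 / 7 = 636/35
Step 3: Direct prop: k = (636/35)/2; new y = k*12 = 636/35*12/2 = 3816/35
Final result = 3816/35

3816/35


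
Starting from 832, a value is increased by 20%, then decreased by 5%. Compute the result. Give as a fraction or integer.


Start: 832
Step 1: increase by 20% => multiply by 120/100
  832 * 120/100 = 4992/5
Step 2: decrease by 5% => multiply by 95/100
  4992/5 * 95/100 = 23712/25
Final value = 23712/25

23712/25


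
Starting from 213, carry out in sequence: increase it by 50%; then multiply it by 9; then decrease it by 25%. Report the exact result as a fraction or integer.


Start with 213.
Step 1: Increase by 50%: 213 * 150/100 = 639/2
Step 2: Multiply by 9: 639/2 * 9 = 5751/2
Step 3: Decrease by 25%: 5751/2 * 75/100 = 17253/8
Final result = 17253/8

17253/8


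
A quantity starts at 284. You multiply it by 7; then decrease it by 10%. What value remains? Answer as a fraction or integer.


Start with 284.
Step 1: Multiply by 7: 284 * 7 = 1988
Step 2: Decrease by 10%: 1988 * 90/100 = 8946/5
Final result = 8946/5

8946/5


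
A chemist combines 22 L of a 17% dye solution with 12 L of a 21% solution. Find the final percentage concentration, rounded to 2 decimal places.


Solute in mixture 1 = 17% of 22 L = 22*17/100 = 187/50 L
Solute in mixture 2 = 21% of 12 L = 12*21/100 = 63/25 L
Total solute = 187/50 + 63/25 = 313/50 L
Total volume = 22 + 12 = 34 L
Final concentration = 313/50/34 * 100 = 18.41%

18.41


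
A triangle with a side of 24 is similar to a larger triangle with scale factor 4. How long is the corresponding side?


Similar triangles have proportional sides
Scale factor = 4
Smaller side = 24
Corresponding larger side = 24 * 4
= 96

96


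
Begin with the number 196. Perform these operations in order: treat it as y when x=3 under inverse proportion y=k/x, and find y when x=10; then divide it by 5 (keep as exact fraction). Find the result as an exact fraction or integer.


Start with 196.
Step 1: Inverse prop: k = (196)*3; new y = k/10 = 196*3/10 = 294/5
Step 2: Divide by 5: 294/5 / 5 = 294/25
Final result = 294/25

294/25


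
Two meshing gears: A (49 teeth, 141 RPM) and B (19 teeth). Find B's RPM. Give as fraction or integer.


Gear ratio: teeth_A * RPM_A = teeth_B * RPM_B
49 * 141 = 19 * RPM_B
6909 = 19 * RPM_B
RPM_B = 6909 / 19
RPM_B = 6909/19

6909/19


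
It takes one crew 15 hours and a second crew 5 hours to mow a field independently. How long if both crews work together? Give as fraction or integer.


Rate of A = 1/15 job per hour
Rate of B = 1/5 job per hour
Combined rate = 1/15 + 1/5
Find common denominator: (5 + 15)/(15*5) = 20/75
Combined rate = 4/15 job per hour
Time together = 1 / (4/15) = 15/4 hours

15/4


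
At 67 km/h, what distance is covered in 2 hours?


Using distance = speed * time
Speed = 67 km/h
Time = 2 hours
Distance = 67 * 2
= 134 km

134


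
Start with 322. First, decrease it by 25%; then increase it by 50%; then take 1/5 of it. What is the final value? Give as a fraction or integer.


Start with 322.
Step 1: Decrease by 25%: 322 * 75/100 = 483/2
Step 2: Increase by 50%: 483/2 * 150/100 = 1449/4
Step 3: Take 1/5: 1449/4 * 1/5 = 1449/20
Final result = 1449/20

1449/20


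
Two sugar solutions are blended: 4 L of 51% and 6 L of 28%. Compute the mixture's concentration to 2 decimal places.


Solute in mixture 1 = 51% of 4 L = 4*51/100 = 51/25 L
Solute in mixture 2 = 28% of 6 L = 6*28/100 = 42/25 L
Total solute = 51/25 + 42/25 = 93/25 L
Total volume = 4 + 6 = 10 L
Final concentration = 93/25/10 * 100 = 37.20%

37.20


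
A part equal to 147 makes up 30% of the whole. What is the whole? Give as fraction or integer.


Given: 147 is 30% of the whole
Set up: 147 = 30/100 * whole
whole = 147 * 100 / 30
whole = 14700 / 30
whole = 490

490


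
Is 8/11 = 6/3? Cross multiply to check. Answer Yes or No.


Cross multiply to check 8/11 = 6/3
Left cross product: 8 * 3 = 24
Right cross product: 11 * 6 = 66
24 != 66
Not equal, so proportions differ => No

No


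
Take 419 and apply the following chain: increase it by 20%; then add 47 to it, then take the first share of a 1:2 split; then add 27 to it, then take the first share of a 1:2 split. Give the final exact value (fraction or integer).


Start with 419.
Step 1: Increase by 20%: 419 * 120/100 = 2514/5
Step 2: Add 47: 2514/5+47=2749/5; split 1:2 first = 2749/5*1/3 = 2749/15
Step 3: Add 27: 2749/15+27=3154/15; split 1:2 first = 3154/15*1/3 = 3154/45
Final result = 3154/45

3154/45


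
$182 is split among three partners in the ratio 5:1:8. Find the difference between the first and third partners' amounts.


Total parts = 5 + 1 + 8 = 14
Value per part = 182 / 14 = 13
Shares: 5*13=65, 1*13=13, 8*13=104
First share = 65, third share = 104
Difference = |65 - 104| = 39

39


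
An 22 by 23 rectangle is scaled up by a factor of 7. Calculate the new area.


Original dimensions: 22 x 23
Enlargement factor = 7
New width = 22 * 7 = 154
New height = 23 * 7 = 161
New area = 154 * 161 = 24794

24794


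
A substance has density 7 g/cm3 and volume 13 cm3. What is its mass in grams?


Using mass = density * volume
Density = 7 g/cm3
Volume = 13 cm3
Mass = 7 * 13
= 91 g

91


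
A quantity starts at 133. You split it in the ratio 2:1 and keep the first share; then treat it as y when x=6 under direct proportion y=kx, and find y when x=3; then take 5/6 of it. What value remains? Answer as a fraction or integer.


Start with 133.
Step 1: Split 2:1, first share = 133 * 2/3 = 266/3
Step 2: Direct prop: k = (266/3)/6; new y = k*3 = 266/3*3/6 = 133/3
Step 3: Take 5/6: 133/3 * 5/6 = 665/18
Final result = 665/18

665/18


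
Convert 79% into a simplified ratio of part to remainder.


Part = 79%, Remainder = 21%
Ratio = 79:21
GCD(79, 21) = 1
Simplify: 79:21 = 79:21

79:21


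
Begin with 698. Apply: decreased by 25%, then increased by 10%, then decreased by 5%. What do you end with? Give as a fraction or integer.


Start: 698
Step 1: decrease by 25% => multiply by 75/100
  698 * 75/100 = 1047/2
Step 2: increase by 10% => multiply by 110/100
  1047/2 * 110/100 = 11517/20
Step 3: decrease by 5% => multiply by 95/100
  11517/20 * 95/100 = 218823/400
Final value = 218823/400

218823/400


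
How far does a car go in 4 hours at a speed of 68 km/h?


Using distance = speed * time
Speed = 68 km/h
Time = 4 hours
Distance = 68 * 4
= 272 km

272


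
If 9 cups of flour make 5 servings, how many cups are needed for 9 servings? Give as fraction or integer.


Original: 9 cups for 5 servings
Target servings = 9
Scaling factor = 9/5
New amount = 9 * 9/5
= 81/5
= 81/5 cups

81/5


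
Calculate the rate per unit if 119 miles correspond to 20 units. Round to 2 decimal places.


Total miles = 119
Number of units = 20
Unit rate = 119 / 20
= 5.95 miles per unit

5.95


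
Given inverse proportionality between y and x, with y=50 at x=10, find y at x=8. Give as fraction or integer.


Inverse proportion: y = k/x
Find k: k = 10 * 50 = 500
Compute y at x=8: y = 500/8
y = 125/2

125/2


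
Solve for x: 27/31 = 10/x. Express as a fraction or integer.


Setting up: 27/31 = 10/x
Cross multiply: 27 * x = 31 * 10
27x = 310
x = 310/27
x = 310/27

310/27


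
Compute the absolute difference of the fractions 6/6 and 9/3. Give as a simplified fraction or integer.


Simplify: 6/6 = 1 and 9/3 = 3
Find common denominator: LCD = 1
Convert: 1/1 and 3/1
Difference = |1 - 3|/1 = 2/1
Simplified = 2

2


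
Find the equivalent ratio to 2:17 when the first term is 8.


Original ratio: 2:17
First term target: 8
Scale factor = 8 / 2 = 4
Multiply second term: 17 * 4 = 68
Equivalent ratio = 8:68

8:68


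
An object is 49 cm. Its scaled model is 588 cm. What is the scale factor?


Original length = 49 cm
Scaled length = 588 cm
Scale factor = 588 / 49
= 12

12


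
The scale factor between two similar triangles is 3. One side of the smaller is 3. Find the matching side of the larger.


Similar triangles have proportional sides
Scale factor = 3
Smaller side = 3
Corresponding larger side = 3 * 3
= 9

9


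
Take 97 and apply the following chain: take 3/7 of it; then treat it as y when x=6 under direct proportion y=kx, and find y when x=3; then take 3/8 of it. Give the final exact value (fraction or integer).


Start with 97.
Step 1: Take 3/7: 97 * 3/7 = 291/7
Step 2: Direct prop: k = (291/7)/6; new y = k*3 = 291/7*3/6 = 291/14
Step 3: Take 3/8: 291/14 * 3/8 = 873/112
Final result = 873/112

873/112


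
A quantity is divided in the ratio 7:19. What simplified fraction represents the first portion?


Total parts = 7 + 19 = 26
First part fraction = 7/26
Simplify: 7/26 = 7/26

7/26


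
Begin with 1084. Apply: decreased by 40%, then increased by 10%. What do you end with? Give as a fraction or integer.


Start: 1084
Step 1: decrease by 40% => multiply by 60/100
  1084 * 60/100 = 3252/5
Step 2: increase by 10% => multiply by 110/100
  3252/5 * 110/100 = 17886/25
Final value = 17886/25

17886/25


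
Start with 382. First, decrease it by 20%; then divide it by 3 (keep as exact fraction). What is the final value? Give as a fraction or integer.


Start with 382.
Step 1: Decrease by 20%: 382 * 80/100 = 1528/5
Step 2: Divide by 3: 1528/5 / 3 = 1528/15
Final result = 1528/15

1528/15


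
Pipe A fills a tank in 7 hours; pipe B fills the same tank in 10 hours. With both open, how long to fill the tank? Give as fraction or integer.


Rate of A = 1/7 job per hour
Rate of B = 1/10 job per hour
Combined rate = 1/7 + 1/10
Find common denominator: (10 + 7)/(7*10) = 17/70
Combined rate = 17/70 job per hour
Time together = 1 / (17/70) = 70/17 hours

70/17


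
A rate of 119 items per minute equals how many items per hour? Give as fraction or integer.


Converting from per minute to per hour
Rate = 119 items per minute
Multiply by 60: 119 * 60
= 7140 items per hour

7140


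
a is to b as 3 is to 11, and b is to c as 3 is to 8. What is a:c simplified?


Given a:b = 3:11 and b:c = 3:8
Make b consistent. Multiply first ratio by 3: a:b = 9:33
Multiply second ratio by 11: b:c = 33:88
Now b = 33 in both, so a:b:c = 9:33:88
Therefore a:c = 9:88
Simplify by GCD: a:c = 9:88

9:88


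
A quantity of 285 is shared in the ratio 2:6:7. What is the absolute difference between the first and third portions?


Total parts = 2 + 6 + 7 = 15
Value per part = 285 / 15 = 19
Shares: 2*19=38, 6*19=114, 7*19=133
First share = 38, third share = 133
Difference = |38 - 133| = 95

95


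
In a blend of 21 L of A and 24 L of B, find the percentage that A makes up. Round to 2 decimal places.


Volume of A = 21 L
Volume of B = 24 L
Total volume = 21 + 24 = 45 L
Percentage of A = (21/45) * 100
= 46.67%

46.67


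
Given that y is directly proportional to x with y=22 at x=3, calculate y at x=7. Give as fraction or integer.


Direct proportion: y = kx
Find k: k = 22/3 = 22/3
Compute y at x=7: y = 22/3 * 7
y = 154/3

154/3


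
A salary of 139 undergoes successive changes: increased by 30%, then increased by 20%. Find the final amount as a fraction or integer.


Start: 139
Step 1: increase by 30% => multiply by 130/100
  139 * 130/100 = 1807/10
Step 2: increase by 20% => multiply by 120/100
  1807/10 * 120/100 = 5421/25
Final value = 5421/25

5421/25


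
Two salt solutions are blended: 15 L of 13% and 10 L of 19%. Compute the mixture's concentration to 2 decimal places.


Solute in mixture 1 = 13% of 15 L = 15*13/100 = 39/20 L
Solute in mixture 2 = 19% of 10 L = 10*19/100 = 19/10 L
Total solute = 39/20 + 19/10 = 77/20 L
Total volume = 15 + 10 = 25 L
Final concentration = 77/20/25 * 100 = 15.40%

15.40


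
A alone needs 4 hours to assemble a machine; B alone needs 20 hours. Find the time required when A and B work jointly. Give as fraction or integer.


Rate of A = 1/4 job per hour
Rate of B = 1/20 job per hour
Combined rate = 1/4 + 1/20
Find common denominator: (20 + 4)/(4*20) = 24/80
Combined rate = 3/10 job per hour
Time together = 1 / (3/10) = 10/3 hours

10/3


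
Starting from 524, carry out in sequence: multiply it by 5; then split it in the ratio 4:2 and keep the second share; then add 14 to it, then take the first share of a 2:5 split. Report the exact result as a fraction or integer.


Start with 524.
Step 1: Multiply by 5: 524 * 5 = 2620
Step 2: Split 4:2, second share = 2620 * 2/6 = 2620/3
Step 3: Add 14: 2620/3+14=2662/3; split 2:5 first = 2662/3*2/7 = 5324/21
Final result = 5324/21

5324/21


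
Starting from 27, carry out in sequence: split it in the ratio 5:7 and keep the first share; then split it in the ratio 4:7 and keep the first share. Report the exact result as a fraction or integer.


Start with 27.
Step 1: Split 5:7, first share = 27 * 5/12 = 45/4
Step 2: Split 4:7, first share = 45/4 * 4/11 = 45/11
Final result = 45/11

45/11


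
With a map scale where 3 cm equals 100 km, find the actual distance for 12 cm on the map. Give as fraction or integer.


Map scale: 3 cm = 100 km
Measured distance on map = 12 cm
Set up proportion: 12 * 100 / 3
= 1200 / 3
= 400 km

400


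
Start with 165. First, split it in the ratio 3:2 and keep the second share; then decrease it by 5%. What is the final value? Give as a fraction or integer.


Start with 165.
Step 1: Split 3:2, second share = 165 * 2/5 = 66
Step 2: Decrease by 5%: 66 * 95/100 = 627/10
Final result = 627/10

627/10


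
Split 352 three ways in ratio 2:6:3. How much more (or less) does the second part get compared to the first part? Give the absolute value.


Total parts = 2 + 6 + 3 = 11
Value per part = 352 / 11 = 32
Shares: 2*32=64, 6*32=192, 3*32=96
Second share = 192, first share = 64
Difference = |192 - 64| = 128

128


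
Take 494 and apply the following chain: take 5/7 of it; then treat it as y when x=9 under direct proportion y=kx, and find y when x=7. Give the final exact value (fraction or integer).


Start with 494.
Step 1: Take 5/7: 494 * 5/7 = 2470/7
Step 2: Direct prop: k = (2470/7)/9; new y = k*7 = 2470/7*7/9 = 2470/9
Final result = 2470/9

2470/9


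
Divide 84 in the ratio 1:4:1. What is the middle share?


Ratio = 1:4:1
Total parts = 1 + 4 + 1 = 6
Value per part = 84 / 6 = 14
First share = 1 * 14 = 14
Middle share = 4 * 14 = 56
Third share = 1 * 14 = 14

56


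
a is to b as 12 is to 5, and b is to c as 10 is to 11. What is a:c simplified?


Given a:b = 12:5 and b:c = 10:11
Make b consistent. Multiply first ratio by 10: a:b = 120:50
Multiply second ratio by 5: b:c = 50:55
Now b = 50 in both, so a:b:c = 120:50:55
Therefore a:c = 120:55
Simplify by GCD: a:c = 24:11

24:11


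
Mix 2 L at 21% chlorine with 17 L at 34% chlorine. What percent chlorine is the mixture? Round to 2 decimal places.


Solute in mixture 1 = 21% of 2 L = 2*21/100 = 21/50 L
Solute in mixture 2 = 34% of 17 L = 17*34/100 = 289/50 L
Total solute = 21/50 + 289/50 = 31/5 L
Total volume = 2 + 17 = 19 L
Final concentration = 31/5/19 * 100 = 32.63%

32.63


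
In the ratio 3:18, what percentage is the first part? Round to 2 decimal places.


Total parts = 3 + 18 = 21
First part fraction = 3/21
Percentage = (3/21) * 100
= 0.142857 * 100
= 14.29%

14.29


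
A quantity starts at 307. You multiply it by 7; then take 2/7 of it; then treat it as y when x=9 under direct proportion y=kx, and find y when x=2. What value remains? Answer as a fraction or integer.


Start with 307.
Step 1: Multiply by 7: 307 * 7 = 2149
Step 2: Take 2/7: 2149 * 2/7 = 614
Step 3: Direct prop: k = (614)/9; new y = k*2 = 614*2/9 = 1228/9
Final result = 1228/9

1228/9


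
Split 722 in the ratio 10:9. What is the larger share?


Total parts = 10 + 9 = 19
Value per part = 722 / 19 = 38
First share = 10 * 38 = 380
Second share = 9 * 38 = 342
Larger share = 380

380


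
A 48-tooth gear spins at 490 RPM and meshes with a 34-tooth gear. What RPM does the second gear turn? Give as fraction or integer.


Gear ratio: teeth_A * RPM_A = teeth_B * RPM_B
48 * 490 = 34 * RPM_B
23520 = 34 * RPM_B
RPM_B = 23520 / 34
RPM_B = 11760/17

11760/17


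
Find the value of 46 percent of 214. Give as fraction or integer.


Compute 46% of 214
Convert percentage: 46% = 46/100
Multiply: 214 * 46/100
= 9844/100
= 2461/25

2461/25


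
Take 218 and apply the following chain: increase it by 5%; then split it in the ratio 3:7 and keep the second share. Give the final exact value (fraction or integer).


Start with 218.
Step 1: Increase by 5%: 218 * 105/100 = 2289/10
Step 2: Split 3:7, second share = 2289/10 * 7/10 = 16023/100
Final result = 16023/100

16023/100


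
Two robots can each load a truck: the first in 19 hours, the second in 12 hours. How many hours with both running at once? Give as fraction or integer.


Rate of A = 1/19 job per hour
Rate of B = 1/12 job per hour
Combined rate = 1/19 + 1/12
Find common denominator: (12 + 19)/(19*12) = 31/228
Combined rate = 31/228 job per hour
Time together = 1 / (31/228) = 228/31 hours

228/31


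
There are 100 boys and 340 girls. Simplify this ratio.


Find GCD(100, 340)
GCD = 20
Divide both by 20: 100/20 = 5, 340/20 = 17
Simplified ratio = 5:17

5:17


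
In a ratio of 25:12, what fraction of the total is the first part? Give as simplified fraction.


Total parts = 25 + 12 = 37
First part fraction = 25/37
Simplify: 25/37 = 25/37

25/37


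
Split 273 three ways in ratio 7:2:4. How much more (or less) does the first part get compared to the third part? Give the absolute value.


Total parts = 7 + 2 + 4 = 13
Value per part = 273 / 13 = 21
Shares: 7*21=147, 2*21=42, 4*21=84
First share = 147, third share = 84
Difference = |147 - 84| = 63

63


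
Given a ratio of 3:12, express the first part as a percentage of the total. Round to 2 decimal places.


Total parts = 3 + 12 = 15
First part fraction = 3/15
Percentage = (3/15) * 100
= 0.2 * 100
= 20.00%

20.00


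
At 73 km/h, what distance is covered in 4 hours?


Using distance = speed * time
Speed = 73 km/h
Time = 4 hours
Distance = 73 * 4
= 292 km

292


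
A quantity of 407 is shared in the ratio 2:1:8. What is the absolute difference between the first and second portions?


Total parts = 2 + 1 + 8 = 11
Value per part = 407 / 11 = 37
Shares: 2*37=74, 1*37=37, 8*37=296
First share = 74, second share = 37
Difference = |74 - 37| = 37

37


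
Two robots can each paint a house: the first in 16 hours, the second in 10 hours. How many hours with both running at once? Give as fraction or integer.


Rate of A = 1/16 job per hour
Rate of B = 1/10 job per hour
Combined rate = 1/16 + 1/10
Find common denominator: (10 + 16)/(16*10) = 26/160
Combined rate = 13/80 job per hour
Time together = 1 / (13/80) = 80/13 hours

80/13


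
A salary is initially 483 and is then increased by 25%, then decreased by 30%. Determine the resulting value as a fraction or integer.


Start: 483
Step 1: increase by 25% => multiply by 125/100
  483 * 125/100 = 2415/4
Step 2: decrease by 30% => multiply by 70/100
  2415/4 * 70/100 = 3381/8
Final value = 3381/8

3381/8


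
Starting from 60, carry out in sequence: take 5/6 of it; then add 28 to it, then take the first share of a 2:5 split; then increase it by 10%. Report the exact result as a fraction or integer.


Start with 60.
Step 1: Take 5/6: 60 * 5/6 = 50
Step 2: Add 28: 50+28=78; split 2:5 first = 78*2/7 = 156/7
Step 3: Increase by 10%: 156/7 * 110/100 = 858/35
Final result = 858/35

858/35


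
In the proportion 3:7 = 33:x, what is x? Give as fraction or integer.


Setting up: 3/7 = 33/x
Cross multiply: 3 * x = 7 * 33
3x = 231
x = 231/3
x = 77

77


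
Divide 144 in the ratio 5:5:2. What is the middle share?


Ratio = 5:5:2
Total parts = 5 + 5 + 2 = 12
Value per part = 144 / 12 = 12
First share = 5 * 12 = 60
Middle share = 5 * 12 = 60
Third share = 2 * 12 = 24

60


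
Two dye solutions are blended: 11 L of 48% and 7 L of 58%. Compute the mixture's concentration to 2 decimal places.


Solute in mixture 1 = 48% of 11 L = 11*48/100 = 132/25 L
Solute in mixture 2 = 58% of 7 L = 7*58/100 = 203/50 L
Total solute = 132/25 + 203/50 = 467/50 L
Total volume = 11 + 7 = 18 L
Final concentration = 467/50/18 * 100 = 51.89%

51.89


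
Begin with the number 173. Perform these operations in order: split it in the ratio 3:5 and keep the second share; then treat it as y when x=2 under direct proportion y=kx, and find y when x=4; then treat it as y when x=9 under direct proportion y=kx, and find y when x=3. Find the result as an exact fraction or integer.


Start with 173.
Step 1: Split 3:5, second share = 173 * 5/8 = 865/8
Step 2: Direct prop: k = (865/8)/2; new y = k*4 = 865/8*4/2 = 865/4
Step 3: Direct prop: k = (865/4)/9; new y = k*3 = 865/4*3/9 = 865/12
Final result = 865/12

865/12


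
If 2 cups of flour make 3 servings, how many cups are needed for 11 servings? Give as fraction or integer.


Original: 2 cups for 3 servings
Target servings = 11
Scaling factor = 11/3
New amount = 2 * 11/3
= 22/3
= 22/3 cups

22/3


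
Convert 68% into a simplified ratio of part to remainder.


Part = 68%, Remainder = 32%
Ratio = 68:32
GCD(68, 32) = 4
Simplify: 17:8 = 17:8

17:8


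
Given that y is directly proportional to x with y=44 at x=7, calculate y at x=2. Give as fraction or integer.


Direct proportion: y = kx
Find k: k = 44/7 = 44/7
Compute y at x=2: y = 44/7 * 2
y = 88/7

88/7


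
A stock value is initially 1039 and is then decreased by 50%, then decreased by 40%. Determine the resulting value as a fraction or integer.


Start: 1039
Step 1: decrease by 50% => multiply by 50/100
  1039 * 50/100 = 1039/2
Step 2: decrease by 40% => multiply by 60/100
  1039/2 * 60/100 = 3117/10
Final value = 3117/10

3117/10


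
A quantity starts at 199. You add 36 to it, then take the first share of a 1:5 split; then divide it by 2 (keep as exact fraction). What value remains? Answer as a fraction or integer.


Start with 199.
Step 1: Add 36: 199+36=235; split 1:5 first = 235*1/6 = 235/6
Step 2: Divide by 2: 235/6 / 2 = 235/12
Final result = 235/12

235/12


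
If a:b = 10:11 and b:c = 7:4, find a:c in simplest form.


Given a:b = 10:11 and b:c = 7:4
Make b consistent. Multiply first ratio by 7: a:b = 70:77
Multiply second ratio by 11: b:c = 77:44
Now b = 77 in both, so a:b:c = 70:77:44
Therefore a:c = 70:44
Simplify by GCD: a:c = 35:22

35:22


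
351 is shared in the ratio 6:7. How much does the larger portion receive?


Total parts = 6 + 7 = 13
Value per part = 351 / 13 = 27
First share = 6 * 27 = 162
Second share = 7 * 27 = 189
Larger share = 189

189


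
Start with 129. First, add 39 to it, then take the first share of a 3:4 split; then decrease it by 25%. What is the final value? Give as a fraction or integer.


Start with 129.
Step 1: Add 39: 129+39=168; split 3:4 first = 168*3/7 = 72
Step 2: Decrease by 25%: 72 * 75/100 = 54
Final result = 54

54


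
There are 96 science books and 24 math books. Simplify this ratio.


Find GCD(96, 24)
GCD = 24
Divide both by 24: 96/24 = 4, 24/24 = 1
Simplified ratio = 4:1

4:1


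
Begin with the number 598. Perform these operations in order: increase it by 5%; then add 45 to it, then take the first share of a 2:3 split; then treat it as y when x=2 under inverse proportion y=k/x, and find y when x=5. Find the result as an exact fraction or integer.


Start with 598.
Step 1: Increase by 5%: 598 * 105/100 = 6279/10
Step 2: Add 45: 6279/10+45=6729/10; split 2:3 first = 6729/10*2/5 = 6729/25
Step 3: Inverse prop: k = (6729/25)*2; new y = k/5 = 6729/25*2/5 = 13458/125
Final result = 13458/125

13458/125


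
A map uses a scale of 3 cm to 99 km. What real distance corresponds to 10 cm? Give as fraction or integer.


Map scale: 3 cm = 99 km
Measured distance on map = 10 cm
Set up proportion: 10 * 99 / 3
= 990 / 3
= 330 km

330


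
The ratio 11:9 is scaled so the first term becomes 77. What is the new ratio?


Original ratio: 11:9
First term target: 77
Scale factor = 77 / 11 = 7
Multiply second term: 9 * 7 = 63
Equivalent ratio = 77:63

77:63


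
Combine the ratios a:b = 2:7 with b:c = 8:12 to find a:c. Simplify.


Given a:b = 2:7 and b:c = 8:12
Make b consistent. Multiply first ratio by 8: a:b = 16:56
Multiply second ratio by 7: b:c = 56:84
Now b = 56 in both, so a:b:c = 16:56:84
Therefore a:c = 16:84
Simplify by GCD: a:c = 4:21

4:21


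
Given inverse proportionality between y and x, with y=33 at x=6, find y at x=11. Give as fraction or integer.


Inverse proportion: y = k/x
Find k: k = 6 * 33 = 198
Compute y at x=11: y = 198/11
y = 18

18


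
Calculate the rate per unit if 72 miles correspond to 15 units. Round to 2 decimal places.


Total miles = 72
Number of units = 15
Unit rate = 72 / 15
= 4.80 miles per unit

4.80


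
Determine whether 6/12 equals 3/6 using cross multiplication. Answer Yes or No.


Cross multiply to check 6/12 = 3/6
Left cross product: 6 * 6 = 36
Right cross product: 12 * 3 = 36
36 = 36
Equal, so proportions match => Yes

Yes


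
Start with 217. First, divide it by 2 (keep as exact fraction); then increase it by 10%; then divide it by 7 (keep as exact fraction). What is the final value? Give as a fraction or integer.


Start with 217.
Step 1: Divide by 2: 217 / 2 = 217/2
Step 2: Increase by 10%: 217/2 * 110/100 = 2387/20
Step 3: Divide by 7: 2387/20 / 7 = 341/20
Final result = 341/20

341/20


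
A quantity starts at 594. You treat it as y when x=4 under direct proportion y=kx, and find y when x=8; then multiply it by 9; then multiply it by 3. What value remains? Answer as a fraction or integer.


Start with 594.
Step 1: Direct prop: k = (594)/4; new y = k*8 = 594*8/4 = 1188
Step 2: Multiply by 9: 1188 * 9 = 10692
Step 3: Multiply by 3: 10692 * 3 = 32076
Final result = 32076

32076


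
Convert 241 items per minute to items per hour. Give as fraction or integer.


Converting from per minute to per hour
Rate = 241 items per minute
Multiply by 60: 241 * 60
= 14460 items per hour

14460


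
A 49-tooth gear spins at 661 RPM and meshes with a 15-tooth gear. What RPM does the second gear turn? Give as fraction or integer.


Gear ratio: teeth_A * RPM_A = teeth_B * RPM_B
49 * 661 = 15 * RPM_B
32389 = 15 * RPM_B
RPM_B = 32389 / 15
RPM_B = 32389/15

32389/15


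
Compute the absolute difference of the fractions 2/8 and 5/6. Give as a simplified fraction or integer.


Simplify: 2/8 = 1/4 and 5/6 = 5/6
Find common denominator: LCD = 12
Convert: 3/12 and 10/12
Difference = |3 - 10|/12 = 7/12
Simplified = 7/12

7/12


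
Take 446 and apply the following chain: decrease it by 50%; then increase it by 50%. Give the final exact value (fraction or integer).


Start with 446.
Step 1: Decrease by 50%: 446 * 50/100 = 223
Step 2: Increase by 50%: 223 * 150/100 = 669/2
Final result = 669/2

669/2


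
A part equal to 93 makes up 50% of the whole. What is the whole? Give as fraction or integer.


Given: 93 is 50% of the whole
Set up: 93 = 50/100 * whole
whole = 93 * 100 / 50
whole = 9300 / 50
whole = 186

186


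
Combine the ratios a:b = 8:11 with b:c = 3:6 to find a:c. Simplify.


Given a:b = 8:11 and b:c = 3:6
Make b consistent. Multiply first ratio by 3: a:b = 24:33
Multiply second ratio by 11: b:c = 33:66
Now b = 33 in both, so a:b:c = 24:33:66
Therefore a:c = 24:66
Simplify by GCD: a:c = 4:11

4:11


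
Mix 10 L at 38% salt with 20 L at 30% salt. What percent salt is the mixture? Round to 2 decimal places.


Solute in mixture 1 = 38% of 10 L = 10*38/100 = 19/5 L
Solute in mixture 2 = 30% of 20 L = 20*30/100 = 6 L
Total solute = 19/5 + 6 = 49/5 L
Total volume = 10 + 20 = 30 L
Final concentration = 49/5/30 * 100 = 32.67%

32.67


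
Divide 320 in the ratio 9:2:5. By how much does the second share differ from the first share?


Total parts = 9 + 2 + 5 = 16
Value per part = 320 / 16 = 20
Shares: 9*20=180, 2*20=40, 5*20=100
Second share = 40, first share = 180
Difference = |40 - 180| = 140

140


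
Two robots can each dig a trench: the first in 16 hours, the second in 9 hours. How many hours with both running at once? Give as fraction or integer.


Rate of A = 1/16 job per hour
Rate of B = 1/9 job per hour
Combined rate = 1/16 + 1/9
Find common denominator: (9 + 16)/(16*9) = 25/144
Combined rate = 25/144 job per hour
Time together = 1 / (25/144) = 144/25 hours

144/25


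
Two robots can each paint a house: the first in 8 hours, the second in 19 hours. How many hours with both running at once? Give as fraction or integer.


Rate of A = 1/8 job per hour
Rate of B = 1/19 job per hour
Combined rate = 1/8 + 1/19
Find common denominator: (19 + 8)/(8*19) = 27/152
Combined rate = 27/152 job per hour
Time together = 1 / (27/152) = 152/27 hours

152/27


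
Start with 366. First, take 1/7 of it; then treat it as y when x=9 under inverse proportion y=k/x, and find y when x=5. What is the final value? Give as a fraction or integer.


Start with 366.
Step 1: Take 1/7: 366 * 1/7 = 366/7
Step 2: Inverse prop: k = (366/7)*9; new y = k/5 = 366/7*9/5 = 3294/35
Final result = 3294/35

3294/35


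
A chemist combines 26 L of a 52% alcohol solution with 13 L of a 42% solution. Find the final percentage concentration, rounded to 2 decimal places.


Solute in mixture 1 = 52% of 26 L = 26*52/100 = 338/25 L
Solute in mixture 2 = 42% of 13 L = 13*42/100 = 273/50 L
Total solute = 338/25 + 273/50 = 949/50 L
Total volume = 26 + 13 = 39 L
Final concentration = 949/50/39 * 100 = 48.67%

48.67


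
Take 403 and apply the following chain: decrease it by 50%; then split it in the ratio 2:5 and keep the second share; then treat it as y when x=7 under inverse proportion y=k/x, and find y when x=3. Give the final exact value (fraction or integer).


Start with 403.
Step 1: Decrease by 50%: 403 * 50/100 = 403/2
Step 2: Split 2:5, second share = 403/2 * 5/7 = 2015/14
Step 3: Inverse prop: k = (2015/14)*7; new y = k/3 = 2015/14*7/3 = 2015/6
Final result = 2015/6

2015/6


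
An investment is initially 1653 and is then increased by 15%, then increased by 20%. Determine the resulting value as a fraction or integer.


Start: 1653
Step 1: increase by 15% => multiply by 115/100
  1653 * 115/100 = 38019/20
Step 2: increase by 20% => multiply by 120/100
  38019/20 * 120/100 = 114057/50
Final value = 114057/50

114057/50


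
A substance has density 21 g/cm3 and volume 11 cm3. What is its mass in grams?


Using mass = density * volume
Density = 21 g/cm3
Volume = 11 cm3
Mass = 21 * 11
= 231 g

231


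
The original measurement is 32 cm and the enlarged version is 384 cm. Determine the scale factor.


Original length = 32 cm
Scaled length = 384 cm
Scale factor = 384 / 32
= 12

12


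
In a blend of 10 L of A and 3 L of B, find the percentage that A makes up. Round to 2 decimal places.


Volume of A = 10 L
Volume of B = 3 L
Total volume = 10 + 3 = 13 L
Percentage of A = (10/13) * 100
= 76.92%

76.92


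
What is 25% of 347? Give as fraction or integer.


Compute 25% of 347
Convert percentage: 25% = 25/100
Multiply: 347 * 25/100
= 8675/100
= 347/4

347/4


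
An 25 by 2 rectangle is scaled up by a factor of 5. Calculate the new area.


Original dimensions: 25 x 2
Enlargement factor = 5
New width = 25 * 5 = 125
New height = 2 * 5 = 10
New area = 125 * 10 = 1250

1250


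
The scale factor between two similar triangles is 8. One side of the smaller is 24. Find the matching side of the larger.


Similar triangles have proportional sides
Scale factor = 8
Smaller side = 24
Corresponding larger side = 24 * 8
= 192

192


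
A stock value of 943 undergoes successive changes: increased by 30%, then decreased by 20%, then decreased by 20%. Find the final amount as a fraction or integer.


Start: 943
Step 1: increase by 30% => multiply by 130/100
  943 * 130/100 = 12259/10
Step 2: decrease by 20% => multiply by 80/100
  12259/10 * 80/100 = 24518/25
Step 3: decrease by 20% => multiply by 80/100
  24518/25 * 80/100 = 98072/125
Final value = 98072/125

98072/125


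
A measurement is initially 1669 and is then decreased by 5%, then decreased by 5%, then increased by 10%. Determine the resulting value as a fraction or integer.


Start: 1669
Step 1: decrease by 5% => multiply by 95/100
  1669 * 95/100 = 31711/20
Step 2: decrease by 5% => multiply by 95/100
  31711/20 * 95/100 = 602509/400
Step 3: increase by 10% => multiply by 110/100
  602509/400 * 110/100 = 6627599/4000
Final value = 6627599/4000

6627599/4000


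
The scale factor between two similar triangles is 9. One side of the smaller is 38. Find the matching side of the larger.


Similar triangles have proportional sides
Scale factor = 9
Smaller side = 38
Corresponding larger side = 38 * 9
= 342

342


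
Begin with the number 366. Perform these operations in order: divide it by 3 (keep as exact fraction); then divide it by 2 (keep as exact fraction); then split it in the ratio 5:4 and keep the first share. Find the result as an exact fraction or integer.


Start with 366.
Step 1: Divide by 3: 366 / 3 = 122
Step 2: Divide by 2: 122 / 2 = 61
Step 3: Split 5:4, first share = 61 * 5/9 = 305/9
Final result = 305/9

305/9


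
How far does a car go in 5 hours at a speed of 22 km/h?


Using distance = speed * time
Speed = 22 km/h
Time = 5 hours
Distance = 22 * 5
= 110 km

110


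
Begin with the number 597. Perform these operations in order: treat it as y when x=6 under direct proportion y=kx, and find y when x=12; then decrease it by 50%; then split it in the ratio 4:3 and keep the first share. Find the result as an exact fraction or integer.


Start with 597.
Step 1: Direct prop: k = (597)/6; new y = k*12 = 597*12/6 = 1194
Step 2: Decrease by 50%: 1194 * 50/100 = 597
Step 3: Split 4:3, first share = 597 * 4/7 = 2388/7
Final result = 2388/7

2388/7


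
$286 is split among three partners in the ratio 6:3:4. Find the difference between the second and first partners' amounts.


Total parts = 6 + 3 + 4 = 13
Value per part = 286 / 13 = 22
Shares: 6*22=132, 3*22=66, 4*22=88
Second share = 66, first share = 132
Difference = |66 - 132| = 66

66


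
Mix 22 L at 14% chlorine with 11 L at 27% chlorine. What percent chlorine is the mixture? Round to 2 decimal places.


Solute in mixture 1 = 14% of 22 L = 22*14/100 = 77/25 L
Solute in mixture 2 = 27% of 11 L = 11*27/100 = 297/100 L
Total solute = 77/25 + 297/100 = 121/20 L
Total volume = 22 + 11 = 33 L
Final concentration = 121/20/33 * 100 = 18.33%

18.33


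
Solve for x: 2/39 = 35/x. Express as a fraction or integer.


Setting up: 2/39 = 35/x
Cross multiply: 2 * x = 39 * 35
2x = 1365
x = 1365/2
x = 1365/2

1365/2


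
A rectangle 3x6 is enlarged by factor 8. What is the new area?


Original dimensions: 3 x 6
Enlargement factor = 8
New width = 3 * 8 = 24
New height = 6 * 8 = 48
New area = 24 * 48 = 1152

1152


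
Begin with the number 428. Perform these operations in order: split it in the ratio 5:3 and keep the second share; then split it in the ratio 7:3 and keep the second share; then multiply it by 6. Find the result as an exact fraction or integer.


Start with 428.
Step 1: Split 5:3, second share = 428 * 3/8 = 321/2
Step 2: Split 7:3, second share = 321/2 * 3/10 = 963/20
Step 3: Multiply by 6: 963/20 * 6 = 2889/10
Final result = 2889/10

2889/10


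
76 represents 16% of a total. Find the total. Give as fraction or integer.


Given: 76 is 16% of the whole
Set up: 76 = 16/100 * whole
whole = 76 * 100 / 16
whole = 7600 / 16
whole = 475

475


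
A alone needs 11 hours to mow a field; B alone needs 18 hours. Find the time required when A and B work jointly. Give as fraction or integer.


Rate of A = 1/11 job per hour
Rate of B = 1/18 job per hour
Combined rate = 1/11 + 1/18
Find common denominator: (18 + 11)/(11*18) = 29/198
Combined rate = 29/198 job per hour
Time together = 1 / (29/198) = 198/29 hours

198/29


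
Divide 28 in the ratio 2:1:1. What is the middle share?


Ratio = 2:1:1
Total parts = 2 + 1 + 1 = 4
Value per part = 28 / 4 = 7
First share = 2 * 7 = 14
Middle share = 1 * 7 = 7
Third share = 1 * 7 = 7

7


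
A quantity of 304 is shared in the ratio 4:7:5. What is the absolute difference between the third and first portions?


Total parts = 4 + 7 + 5 = 16
Value per part = 304 / 16 = 19
Shares: 4*19=76, 7*19=133, 5*19=95
Third share = 95, first share = 76
Difference = |95 - 76| = 19

19


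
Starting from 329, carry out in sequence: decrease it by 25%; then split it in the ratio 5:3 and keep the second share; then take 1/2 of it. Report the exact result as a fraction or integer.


Start with 329.
Step 1: Decrease by 25%: 329 * 75/100 = 987/4
Step 2: Split 5:3, second share = 987/4 * 3/8 = 2961/32
Step 3: Take 1/2: 2961/32 * 1/2 = 2961/64
Final result = 2961/64

2961/64


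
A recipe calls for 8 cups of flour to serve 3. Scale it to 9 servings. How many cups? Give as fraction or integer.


Original: 8 cups for 3 servings
Target servings = 9
Scaling factor = 9/3
New amount = 8 * 9/3
= 72/3
= 24 cups

24


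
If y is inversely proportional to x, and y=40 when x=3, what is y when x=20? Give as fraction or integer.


Inverse proportion: y = k/x
Find k: k = 3 * 40 = 120
Compute y at x=20: y = 120/20
y = 6

6


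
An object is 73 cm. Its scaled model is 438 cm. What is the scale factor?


Original length = 73 cm
Scaled length = 438 cm
Scale factor = 438 / 73
= 6

6


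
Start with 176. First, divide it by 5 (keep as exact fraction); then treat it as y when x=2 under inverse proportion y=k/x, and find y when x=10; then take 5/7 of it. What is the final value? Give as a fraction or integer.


Start with 176.
Step 1: Divide by 5: 176 / 5 = 176/5
Step 2: Inverse prop: k = (176/5)*2; new y = k/10 = 176/5*2/10 = 176/25
Step 3: Take 5/7: 176/25 * 5/7 = 176/35
Final result = 176/35

176/35


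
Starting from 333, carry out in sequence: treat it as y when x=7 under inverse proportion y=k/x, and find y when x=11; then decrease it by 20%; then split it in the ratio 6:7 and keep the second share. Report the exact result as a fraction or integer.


Start with 333.
Step 1: Inverse prop: k = (333)*7; new y = k/11 = 333*7/11 = 2331/11
Step 2: Decrease by 20%: 2331/11 * 80/100 = 9324/55
Step 3: Split 6:7, second share = 9324/55 * 7/13 = 65268/715
Final result = 65268/715

65268/715


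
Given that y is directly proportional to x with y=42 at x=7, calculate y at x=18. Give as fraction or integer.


Direct proportion: y = kx
Find k: k = 42/7 = 6
Compute y at x=18: y = 6 * 18
y = 108

108


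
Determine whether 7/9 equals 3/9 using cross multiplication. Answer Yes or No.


Cross multiply to check 7/9 = 3/9
Left cross product: 7 * 9 = 63
Right cross product: 9 * 3 = 27
63 != 27
Not equal, so proportions differ => No

No


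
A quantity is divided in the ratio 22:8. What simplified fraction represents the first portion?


Total parts = 22 + 8 = 30
First part fraction = 22/30
Simplify: 22/30 = 11/15

11/15


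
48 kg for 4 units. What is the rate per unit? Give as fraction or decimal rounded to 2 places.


Total kg = 48
Number of units = 4
Unit rate = 48 / 4
= 12 kg per unit

12


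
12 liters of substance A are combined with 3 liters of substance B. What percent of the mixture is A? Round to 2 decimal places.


Volume of A = 12 L
Volume of B = 3 L
Total volume = 12 + 3 = 15 L
Percentage of A = (12/15) * 100
= 80.00%

80.00


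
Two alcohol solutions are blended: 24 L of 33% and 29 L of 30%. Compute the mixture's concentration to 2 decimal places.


Solute in mixture 1 = 33% of 24 L = 24*33/100 = 198/25 L
Solute in mixture 2 = 30% of 29 L = 29*30/100 = 87/10 L
Total solute = 198/25 + 87/10 = 831/50 L
Total volume = 24 + 29 = 53 L
Final concentration = 831/50/53 * 100 = 31.36%

31.36
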